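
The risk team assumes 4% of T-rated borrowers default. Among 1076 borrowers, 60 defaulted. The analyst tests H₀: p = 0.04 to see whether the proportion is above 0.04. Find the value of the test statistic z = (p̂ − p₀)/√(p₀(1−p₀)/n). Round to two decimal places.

p̂ = 60/1076 ≈ 0.05576.
Under H₀, SE = √(0.04·0.96/1076) = √(3.56877e-05) = 0.00597.
z = (0.05576 − 0.04)/0.00597 = 0.01576/0.00597 = 2.64.
p-value = P(Z > 2.638) ≈ 0.0042.

z = 2.64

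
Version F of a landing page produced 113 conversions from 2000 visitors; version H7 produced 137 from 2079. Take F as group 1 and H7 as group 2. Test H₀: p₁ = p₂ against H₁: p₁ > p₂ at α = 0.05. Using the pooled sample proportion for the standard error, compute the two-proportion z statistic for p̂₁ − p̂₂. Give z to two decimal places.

z = -1.25

p̂₁ = 113/2000 ≈ 0.0565, p̂₂ = 137/2079 ≈ 0.0659.
Pooled p̂ = (113+137)/(2000+2079) = 250/4079 = 0.0613.
SE = √(0.0575331 × 0.000981) = 0.0075.
z = (0.0565 − 0.0659)/0.0075 = -0.0094/0.0075 = -1.25.
p-value = P(Z > -1.251) ≈ 0.8945; since p > α = 0.05, fail to reject H₀.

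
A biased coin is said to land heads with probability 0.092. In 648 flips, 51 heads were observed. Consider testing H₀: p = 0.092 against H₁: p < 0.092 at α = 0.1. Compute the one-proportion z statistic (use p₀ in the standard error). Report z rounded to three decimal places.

z = -1.171

p̂ = 51/648 = 0.078704.
Standard error under H₀: √(0.092×0.908/648) = 0.011354.
z = (0.078704 − 0.092)/0.011354 = -0.013296/0.011354 = -1.171.
p-value = P(Z < -1.171) ≈ 0.1208. With α = 0.1, fail to reject H₀.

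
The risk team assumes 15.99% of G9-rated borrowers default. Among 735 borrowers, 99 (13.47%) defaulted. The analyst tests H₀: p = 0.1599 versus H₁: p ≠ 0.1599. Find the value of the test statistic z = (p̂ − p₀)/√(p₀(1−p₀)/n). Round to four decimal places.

p̂ = 99/735 = 0.134694.
Under H₀, SE = √(0.1599·0.8401/735) = √(0.000182765) = 0.013519.
z = (0.134694 − 0.1599)/0.013519 = -0.025206/0.013519 = -1.8645.

z = -1.8645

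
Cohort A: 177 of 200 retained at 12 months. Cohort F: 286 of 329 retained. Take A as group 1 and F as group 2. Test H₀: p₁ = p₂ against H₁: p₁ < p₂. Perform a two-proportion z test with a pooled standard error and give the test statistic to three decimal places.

p̂₁ = 177/200 ≈ 0.88500, p̂₂ = 286/329 ≈ 0.86930.
Pooled p̂ = (177+286)/(200+329) = 463/529 = 0.87524.
SE = √(p̂(1−p̂)(1/n₁+1/n₂)) = √(0.87524·0.12476·0.00803951) = √(0.000877897) = 0.02963.
z = (0.88500 − 0.86930)/0.02963 = 0.01570/0.02963 = 0.530.

z = 0.530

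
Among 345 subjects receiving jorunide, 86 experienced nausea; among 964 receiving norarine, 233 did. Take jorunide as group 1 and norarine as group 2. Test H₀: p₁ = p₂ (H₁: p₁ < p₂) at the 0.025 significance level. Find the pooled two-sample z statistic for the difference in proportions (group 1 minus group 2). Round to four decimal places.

p̂₁ = 86/345 ≈ 0.249275, p̂₂ = 233/964 ≈ 0.241701.
Pooled p̂ = (86+233)/(345+964) = 319/1309 = 0.243697.
SE = √(p̂(1−p̂)(1/n₁+1/n₂)) = √(0.243697·0.756303·0.0039359) = √(0.000725421) = 0.026934.
z = (0.249275 − 0.241701)/0.026934 = 0.007574/0.026934 = 0.2812.
p-value = P(Z < 0.281) ≈ 0.6107, so at α = 0.025 we fail to reject H₀.

z = 0.2812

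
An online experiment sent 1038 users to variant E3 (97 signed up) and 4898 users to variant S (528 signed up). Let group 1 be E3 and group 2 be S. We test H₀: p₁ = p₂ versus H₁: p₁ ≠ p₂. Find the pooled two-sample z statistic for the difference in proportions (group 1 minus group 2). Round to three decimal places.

z = -1.368

p̂₁ = 97/1038 ≈ 0.09345, p̂₂ = 528/4898 ≈ 0.10780.
Pooled p̂ = (97+528)/(1038+4898) = 625/5936 = 0.10529.
SE = √(p̂(1−p̂)(1/n₁+1/n₂)) = √(0.10529·0.89471·0.00116756) = √(0.000109988) = 0.01049.
z = (0.09345 − 0.10780)/0.01049 = -0.01435/0.01049 = -1.368.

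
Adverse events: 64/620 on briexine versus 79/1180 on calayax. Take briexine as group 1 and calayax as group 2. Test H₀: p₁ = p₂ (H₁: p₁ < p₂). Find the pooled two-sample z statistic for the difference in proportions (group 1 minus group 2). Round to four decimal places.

z = 2.7044

p̂₁ = 64/620 = 0.103226, p̂₂ = 79/1180 = 0.066949.
Pooled p̂ = (64+79)/(620+1180) = 143/1800 = 0.079444.
SE = √(0.073133 × 0.00246036) = 0.013414.
z = (0.103226 − 0.066949)/0.013414 = 0.036277/0.013414 = 2.7044.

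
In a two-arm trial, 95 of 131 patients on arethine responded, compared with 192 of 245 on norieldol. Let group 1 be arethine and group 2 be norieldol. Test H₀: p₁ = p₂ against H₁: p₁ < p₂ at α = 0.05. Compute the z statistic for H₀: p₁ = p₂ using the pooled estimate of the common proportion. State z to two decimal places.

p̂₁ = 95/131 = 0.7252, p̂₂ = 192/245 = 0.7837.
Pooled p̂ = (95+192)/(131+245) = 287/376 = 0.7633.
SE = √(0.180674 × 0.0117152) = 0.0460.
z = (0.7252 − 0.7837)/0.0460 = -0.0585/0.0460 = -1.27.
p-value = P(Z < -1.271) ≈ 0.1018. With α = 0.05, fail to reject H₀.

z = -1.27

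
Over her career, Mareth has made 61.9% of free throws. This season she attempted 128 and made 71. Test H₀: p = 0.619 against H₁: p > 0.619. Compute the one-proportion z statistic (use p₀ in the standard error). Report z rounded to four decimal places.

p̂ = 71/128 ≈ 0.554688.
Standard error under H₀: √(0.619×0.381/128) = 0.042924.
z = (0.554688 − 0.619)/0.042924 = -0.064312/0.042924 = -1.4983.
p-value = P(Z > -1.498) ≈ 0.9330.

z = -1.4983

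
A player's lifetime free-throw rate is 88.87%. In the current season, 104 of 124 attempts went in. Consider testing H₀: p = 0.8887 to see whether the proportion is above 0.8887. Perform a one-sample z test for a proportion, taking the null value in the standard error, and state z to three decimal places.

p̂ = 104/124 = 0.83871.
SE = √(p₀(1−p₀)/n) = √(0.098912/124) = 0.02824.
z = (0.83871 − 0.8887)/0.02824 = -0.04999/0.02824 = -1.770.
p-value = P(Z > -1.770) ≈ 0.9616.

z = -1.770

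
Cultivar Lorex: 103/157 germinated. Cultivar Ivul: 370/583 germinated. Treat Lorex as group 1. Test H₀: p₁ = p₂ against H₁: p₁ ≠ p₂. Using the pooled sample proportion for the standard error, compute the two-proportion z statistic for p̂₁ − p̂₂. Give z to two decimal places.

z = 0.50

p̂₁ = 103/157 ≈ 0.6561, p̂₂ = 370/583 ≈ 0.6346.
Pooled p̂ = (103+370)/(157+583) = 473/740 = 0.6392.
SE = √(0.230626 × 0.00808469) = 0.0432.
z = (0.6561 − 0.6346)/0.0432 = 0.0215/0.0432 = 0.50.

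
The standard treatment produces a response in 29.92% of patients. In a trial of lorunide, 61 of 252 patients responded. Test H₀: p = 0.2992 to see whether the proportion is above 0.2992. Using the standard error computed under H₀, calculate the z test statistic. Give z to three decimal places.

p̂ = 61/252 ≈ 0.24206.
SE = √(p₀(1−p₀)/n) = √(0.20968/252) = 0.02885.
z = (0.24206 − 0.2992)/0.02885 = -0.05714/0.02885 = -1.981.

z = -1.981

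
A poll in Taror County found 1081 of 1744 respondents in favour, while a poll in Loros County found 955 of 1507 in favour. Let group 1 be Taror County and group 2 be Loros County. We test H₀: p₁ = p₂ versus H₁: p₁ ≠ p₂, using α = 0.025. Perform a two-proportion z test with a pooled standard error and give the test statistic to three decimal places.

p̂₁ = 1081/1744 = 0.61984, p̂₂ = 955/1507 = 0.63371.
Pooled p̂ = (1081+955)/(1744+1507) = 2036/3251 = 0.62627.
SE = √(0.234056 × 0.00123696) = 0.01702.
z = (0.61984 − 0.63371)/0.01702 = -0.01387/0.01702 = -0.815.
Two-sided p-value ≈ 2·Φ(−0.815) = 0.4150, so at α = 0.025 we fail to reject H₀.

z = -0.815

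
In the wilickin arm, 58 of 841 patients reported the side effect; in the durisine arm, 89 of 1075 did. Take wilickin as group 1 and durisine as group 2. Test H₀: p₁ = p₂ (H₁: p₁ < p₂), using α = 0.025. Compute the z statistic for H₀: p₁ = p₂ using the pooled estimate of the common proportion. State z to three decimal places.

z = -1.128

p̂₁ = 58/841 = 0.06897, p̂₂ = 89/1075 = 0.08279.
Pooled p̂ = (58+89)/(841+1075) = 147/1916 = 0.07672.
SE = √(p̂(1−p̂)(1/n₁+1/n₂)) = √(0.07672·0.92328·0.00211929) = √(0.000150122) = 0.01225.
z = (0.06897 − 0.08279)/0.01225 = -0.01382/0.01225 = -1.128.
p-value = P(Z < -1.128) ≈ 0.1296, so at α = 0.025 we fail to reject H₀.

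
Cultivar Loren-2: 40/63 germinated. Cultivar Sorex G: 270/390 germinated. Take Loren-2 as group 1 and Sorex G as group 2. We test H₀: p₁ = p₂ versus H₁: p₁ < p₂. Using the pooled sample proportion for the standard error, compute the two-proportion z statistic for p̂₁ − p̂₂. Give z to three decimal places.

z = -0.909

p̂₁ = 40/63 = 0.63492, p̂₂ = 270/390 = 0.69231.
Pooled p̂ = (40+270)/(63+390) = 310/453 = 0.68433.
SE = √(0.216024 × 0.0184371) = 0.06311.
z = (0.63492 − 0.69231)/0.06311 = -0.05739/0.06311 = -0.909.
p-value = P(Z < -0.909) ≈ 0.1816.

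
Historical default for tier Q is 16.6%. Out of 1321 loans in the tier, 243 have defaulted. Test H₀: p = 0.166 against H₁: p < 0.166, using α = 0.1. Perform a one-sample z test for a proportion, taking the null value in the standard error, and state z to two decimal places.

z = 1.75

p̂ = 243/1321 = 0.18395.
SE = √(p₀(1−p₀)/n) = √(0.13844/1321) = 0.01024.
z = (0.18395 − 0.166)/0.01024 = 0.01795/0.01024 = 1.75.
p-value = P(Z < 1.754) ≈ 0.9602. With α = 0.1, fail to reject H₀.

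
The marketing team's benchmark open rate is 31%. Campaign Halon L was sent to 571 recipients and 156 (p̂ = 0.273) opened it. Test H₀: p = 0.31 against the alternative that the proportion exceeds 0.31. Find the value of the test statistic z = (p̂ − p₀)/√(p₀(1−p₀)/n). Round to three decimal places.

z = -1.901

p̂ = 156/571 ≈ 0.273205.
Standard error under H₀: √(0.31×0.69/571) = 0.019355.
z = (0.273205 − 0.31)/0.019355 = -0.036795/0.019355 = -1.901.
p-value = P(Z > -1.901) ≈ 0.9714.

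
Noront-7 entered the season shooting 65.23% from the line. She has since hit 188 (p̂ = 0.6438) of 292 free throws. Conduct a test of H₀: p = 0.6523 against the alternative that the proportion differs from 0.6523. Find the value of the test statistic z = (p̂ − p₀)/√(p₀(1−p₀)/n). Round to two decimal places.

p̂ = 188/292 = 0.6438.
SE = √(p₀(1−p₀)/n) = √(0.2268/292) = 0.0279.
z = (0.6438 − 0.6523)/0.0279 = -0.0085/0.0279 = -0.30.
p-value = 2·P(Z > 0.304) ≈ 0.7613.

z = -0.30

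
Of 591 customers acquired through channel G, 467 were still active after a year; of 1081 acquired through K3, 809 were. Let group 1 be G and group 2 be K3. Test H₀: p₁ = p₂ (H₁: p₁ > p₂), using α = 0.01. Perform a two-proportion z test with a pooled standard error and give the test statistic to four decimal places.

z = 1.9221

p̂₁ = 467/591 ≈ 0.7901861, p̂₂ = 809/1081 ≈ 0.7483811.
Pooled p̂ = (467+809)/(591+1081) = 1276/1672 = 0.7631579.
SE = √(p̂(1−p̂)(1/n₁+1/n₂)) = √(0.7631579·0.2368421·0.00261712) = √(0.000473038) = 0.0217494.
z = (0.7901861 − 0.7483811)/0.0217494 = 0.0418050/0.0217494 = 1.9221.
p-value = P(Z > 1.922) ≈ 0.0273; since p > α = 0.01, fail to reject H₀.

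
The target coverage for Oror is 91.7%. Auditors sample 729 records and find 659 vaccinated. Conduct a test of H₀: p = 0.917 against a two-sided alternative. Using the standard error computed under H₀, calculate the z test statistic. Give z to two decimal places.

p̂ = 659/729 = 0.9040.
Under H₀, SE = √(0.917·0.083/729) = √(0.000104405) = 0.0102.
z = (0.9040 − 0.917)/0.0102 = -0.0130/0.0102 = -1.27.
Two-sided p-value ≈ 2·Φ(−1.274) = 0.2025.

z = -1.27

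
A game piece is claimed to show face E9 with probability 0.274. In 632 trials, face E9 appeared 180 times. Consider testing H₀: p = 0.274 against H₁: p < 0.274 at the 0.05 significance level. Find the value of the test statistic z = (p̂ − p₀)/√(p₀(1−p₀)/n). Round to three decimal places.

p̂ = 180/632 = 0.28481.
Under H₀, SE = √(0.274·0.726/632) = √(0.000314753) = 0.01774.
z = (0.28481 − 0.274)/0.01774 = 0.01081/0.01774 = 0.609.
p-value = P(Z < 0.609) ≈ 0.7288. With α = 0.05, fail to reject H₀.

z = 0.609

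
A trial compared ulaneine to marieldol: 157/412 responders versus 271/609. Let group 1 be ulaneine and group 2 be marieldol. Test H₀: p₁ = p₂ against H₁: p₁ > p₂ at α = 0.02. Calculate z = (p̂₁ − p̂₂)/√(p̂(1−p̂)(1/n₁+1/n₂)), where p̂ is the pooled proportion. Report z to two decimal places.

z = -2.03

p̂₁ = 157/412 ≈ 0.3811, p̂₂ = 271/609 ≈ 0.4450.
Pooled p̂ = (157+271)/(412+609) = 428/1021 = 0.4192.
SE = √(p̂(1−p̂)(1/n₁+1/n₂)) = √(0.4192·0.5808·0.00406922) = √(0.000990737) = 0.0315.
z = (0.3811 − 0.4450)/0.0315 = -0.0639/0.0315 = -2.03.
p-value = P(Z > -2.031) ≈ 0.9789, so at α = 0.02 we fail to reject H₀.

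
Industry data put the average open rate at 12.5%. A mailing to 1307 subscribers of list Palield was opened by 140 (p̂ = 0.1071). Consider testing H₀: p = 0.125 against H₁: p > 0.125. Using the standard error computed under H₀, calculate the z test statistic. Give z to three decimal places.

z = -1.955

p̂ = 140/1307 ≈ 0.107116.
SE = √(p₀(1−p₀)/n) = √(0.10938/1307) = 0.009148.
z = (0.107116 − 0.125)/0.009148 = -0.017884/0.009148 = -1.955.
p-value = P(Z > -1.955) ≈ 0.9747.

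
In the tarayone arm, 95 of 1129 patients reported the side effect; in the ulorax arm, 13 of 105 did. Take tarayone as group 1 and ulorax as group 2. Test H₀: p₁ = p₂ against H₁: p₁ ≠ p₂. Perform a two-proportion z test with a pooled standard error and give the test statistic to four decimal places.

p̂₁ = 95/1129 = 0.084145, p̂₂ = 13/105 = 0.123810.
Pooled p̂ = (95+13)/(1129+105) = 108/1234 = 0.087520.
SE = √(0.0798605 × 0.0104095) = 0.028832.
z = (0.084145 − 0.123810)/0.028832 = -0.039665/0.028832 = -1.3757.
Two-sided p-value ≈ 2·Φ(−1.376) = 0.1689.

z = -1.3757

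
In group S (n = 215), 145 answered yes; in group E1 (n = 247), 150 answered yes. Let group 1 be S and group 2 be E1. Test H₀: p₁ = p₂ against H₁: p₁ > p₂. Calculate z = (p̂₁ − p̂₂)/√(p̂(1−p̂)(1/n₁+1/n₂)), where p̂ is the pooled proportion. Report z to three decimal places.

p̂₁ = 145/215 ≈ 0.67442, p̂₂ = 150/247 ≈ 0.60729.
Pooled p̂ = (145+150)/(215+247) = 295/462 = 0.63853.
SE = √(p̂(1−p̂)(1/n₁+1/n₂)) = √(0.63853·0.36147·0.00869975) = √(0.00200799) = 0.04481.
z = (0.67442 − 0.60729)/0.04481 = 0.06713/0.04481 = 1.498.
p-value = P(Z > 1.498) ≈ 0.0671.

z = 1.498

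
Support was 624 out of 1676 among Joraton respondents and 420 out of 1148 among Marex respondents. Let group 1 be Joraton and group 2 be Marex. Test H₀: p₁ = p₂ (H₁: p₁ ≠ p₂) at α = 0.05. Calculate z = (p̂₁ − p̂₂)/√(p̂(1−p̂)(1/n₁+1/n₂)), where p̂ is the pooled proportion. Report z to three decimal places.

z = 0.349

p̂₁ = 624/1676 = 0.372315, p̂₂ = 420/1148 = 0.365854.
Pooled p̂ = (624+420)/(1676+1148) = 1044/2824 = 0.369688.
SE = √(0.233019 × 0.00146774) = 0.018494.
z = (0.372315 − 0.365854)/0.018494 = 0.006461/0.018494 = 0.349.
Two-sided p-value ≈ 2·Φ(−0.349) = 0.7268; since p > α = 0.05, fail to reject H₀.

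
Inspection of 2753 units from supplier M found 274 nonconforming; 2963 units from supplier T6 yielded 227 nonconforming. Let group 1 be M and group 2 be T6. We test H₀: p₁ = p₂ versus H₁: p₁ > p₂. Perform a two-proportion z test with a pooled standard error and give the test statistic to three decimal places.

p̂₁ = 274/2753 ≈ 0.099528, p̂₂ = 227/2963 ≈ 0.076612.
Pooled p̂ = (274+227)/(2753+2963) = 501/5716 = 0.087649.
SE = √(p̂(1−p̂)(1/n₁+1/n₂)) = √(0.087649·0.912351·0.000700736) = √(5.60353e-05) = 0.007486.
z = (0.099528 − 0.076612)/0.007486 = 0.022916/0.007486 = 3.061.
p-value = P(Z > 3.061) ≈ 0.0011.

z = 3.061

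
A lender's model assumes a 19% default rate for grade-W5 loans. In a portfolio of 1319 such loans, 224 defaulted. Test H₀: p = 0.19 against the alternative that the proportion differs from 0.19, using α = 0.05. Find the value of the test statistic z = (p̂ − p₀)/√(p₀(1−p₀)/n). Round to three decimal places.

p̂ = 224/1319 ≈ 0.16983.
Under H₀, SE = √(0.19·0.81/1319) = √(0.000116679) = 0.01080.
z = (0.16983 − 0.19)/0.01080 = -0.02017/0.01080 = -1.868.
p-value = 2·P(Z > 1.868) ≈ 0.0618; since p > α = 0.05, fail to reject H₀.

z = -1.868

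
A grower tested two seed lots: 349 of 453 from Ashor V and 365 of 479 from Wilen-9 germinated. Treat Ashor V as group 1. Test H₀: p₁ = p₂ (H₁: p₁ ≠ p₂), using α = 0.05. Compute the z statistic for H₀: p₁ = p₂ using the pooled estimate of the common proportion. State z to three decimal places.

z = 0.303

p̂₁ = 349/453 ≈ 0.770419, p̂₂ = 365/479 ≈ 0.762004.
Pooled p̂ = (349+365)/(453+479) = 714/932 = 0.766094.
SE = √(p̂(1−p̂)(1/n₁+1/n₂)) = √(0.766094·0.233906·0.00429519) = √(0.000769671) = 0.027743.
z = (0.770419 − 0.762004)/0.027743 = 0.008415/0.027743 = 0.303.
Two-sided p-value ≈ 2·Φ(−0.303) = 0.7616. With α = 0.05, fail to reject H₀.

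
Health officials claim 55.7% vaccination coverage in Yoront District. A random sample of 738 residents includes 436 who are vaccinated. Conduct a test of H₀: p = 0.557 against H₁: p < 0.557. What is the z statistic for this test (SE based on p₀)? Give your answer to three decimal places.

z = 1.848

p̂ = 436/738 = 0.590786.
SE = √(p₀(1−p₀)/n) = √(0.24675/738) = 0.018285.
z = (0.590786 − 0.557)/0.018285 = 0.033786/0.018285 = 1.848.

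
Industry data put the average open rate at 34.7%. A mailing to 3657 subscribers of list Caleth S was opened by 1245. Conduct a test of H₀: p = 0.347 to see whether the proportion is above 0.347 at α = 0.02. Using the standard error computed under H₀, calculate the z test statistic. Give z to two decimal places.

z = -0.83

p̂ = 1245/3657 = 0.34044.
SE = √(p₀(1−p₀)/n) = √(0.22659/3657) = 0.00787.
z = (0.34044 − 0.347)/0.00787 = -0.00656/0.00787 = -0.83.
p-value = P(Z > -0.833) ≈ 0.7976. With α = 0.02, fail to reject H₀.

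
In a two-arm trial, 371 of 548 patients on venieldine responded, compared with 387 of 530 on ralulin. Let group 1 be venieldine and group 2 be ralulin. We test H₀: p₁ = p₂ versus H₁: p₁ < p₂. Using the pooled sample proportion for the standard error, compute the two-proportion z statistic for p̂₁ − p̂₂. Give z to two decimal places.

z = -1.91

p̂₁ = 371/548 ≈ 0.6770, p̂₂ = 387/530 ≈ 0.7302.
Pooled p̂ = (371+387)/(548+530) = 758/1078 = 0.7032.
SE = √(p̂(1−p̂)(1/n₁+1/n₂)) = √(0.7032·0.2968·0.00371161) = √(0.000774719) = 0.0278.
z = (0.6770 − 0.7302)/0.0278 = -0.0532/0.0278 = -1.91.
p-value = P(Z < -1.911) ≈ 0.0280.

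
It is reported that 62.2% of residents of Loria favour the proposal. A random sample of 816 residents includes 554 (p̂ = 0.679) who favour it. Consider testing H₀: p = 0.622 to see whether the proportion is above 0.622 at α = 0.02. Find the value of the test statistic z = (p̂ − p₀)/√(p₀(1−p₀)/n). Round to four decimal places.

p̂ = 554/816 ≈ 0.6789216.
Under H₀, SE = √(0.622·0.378/816) = √(0.000288132) = 0.0169745.
z = (0.6789216 − 0.622)/0.0169745 = 0.0569216/0.0169745 = 3.3534.
p-value = P(Z > 3.353) ≈ 0.0004, so at α = 0.02 we reject H₀.

z = 3.3534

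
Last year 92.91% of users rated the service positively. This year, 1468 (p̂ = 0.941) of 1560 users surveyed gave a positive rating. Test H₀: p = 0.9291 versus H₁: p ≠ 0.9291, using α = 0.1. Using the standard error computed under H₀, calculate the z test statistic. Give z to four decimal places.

p̂ = 1468/1560 ≈ 0.9410256.
SE = √(p₀(1−p₀)/n) = √(0.065873/1560) = 0.0064982.
z = (0.9410256 − 0.9291)/0.0064982 = 0.0119256/0.0064982 = 1.8352.
p-value = 2·P(Z > 1.835) ≈ 0.0665. With α = 0.1, reject H₀.

z = 1.8352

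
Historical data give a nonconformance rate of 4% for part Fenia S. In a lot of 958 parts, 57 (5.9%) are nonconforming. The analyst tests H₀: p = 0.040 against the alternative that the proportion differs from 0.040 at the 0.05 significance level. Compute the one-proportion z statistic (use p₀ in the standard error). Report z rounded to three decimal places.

z = 3.080

p̂ = 57/958 ≈ 0.059499.
SE = √(p₀(1−p₀)/n) = √(0.0384/958) = 0.006331.
z = (0.059499 − 0.04)/0.006331 = 0.019499/0.006331 = 3.080.
p-value = 2·P(Z > 3.080) ≈ 0.0021. With α = 0.05, reject H₀.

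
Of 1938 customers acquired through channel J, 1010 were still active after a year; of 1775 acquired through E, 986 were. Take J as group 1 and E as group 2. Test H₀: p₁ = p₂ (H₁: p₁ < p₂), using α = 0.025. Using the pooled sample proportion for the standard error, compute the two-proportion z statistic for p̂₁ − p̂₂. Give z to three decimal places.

p̂₁ = 1010/1938 ≈ 0.52116, p̂₂ = 986/1775 ≈ 0.55549.
Pooled p̂ = (1010+986)/(1938+1775) = 1996/3713 = 0.53757.
SE = √(p̂(1−p̂)(1/n₁+1/n₂)) = √(0.53757·0.46243·0.00107938) = √(0.00026832) = 0.01638.
z = (0.52116 − 0.55549)/0.01638 = -0.03433/0.01638 = -2.096.
p-value = P(Z < -2.096) ≈ 0.0180. With α = 0.025, reject H₀.

z = -2.096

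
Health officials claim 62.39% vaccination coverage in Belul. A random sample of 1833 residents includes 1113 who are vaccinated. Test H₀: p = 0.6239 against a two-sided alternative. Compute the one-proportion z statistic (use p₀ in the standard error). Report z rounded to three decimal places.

p̂ = 1113/1833 ≈ 0.607201.
Under H₀, SE = √(0.6239·0.3761/1833) = √(0.000128014) = 0.011314.
z = (0.607201 − 0.6239)/0.011314 = -0.016699/0.011314 = -1.476.
p-value = 2·P(Z > 1.476) ≈ 0.1400.

z = -1.476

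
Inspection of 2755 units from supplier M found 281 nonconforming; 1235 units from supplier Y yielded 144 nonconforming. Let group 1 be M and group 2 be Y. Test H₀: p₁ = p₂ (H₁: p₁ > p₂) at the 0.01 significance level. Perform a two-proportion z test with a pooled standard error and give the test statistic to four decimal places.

z = -1.3823

p̂₁ = 281/2755 ≈ 0.101996, p̂₂ = 144/1235 ≈ 0.116599.
Pooled p̂ = (281+144)/(2755+1235) = 425/3990 = 0.106516.
SE = √(p̂(1−p̂)(1/n₁+1/n₂)) = √(0.106516·0.893484·0.00117269) = √(0.000111606) = 0.010564.
z = (0.101996 − 0.116599)/0.010564 = -0.014603/0.010564 = -1.3823.
p-value = P(Z > -1.382) ≈ 0.9166. With α = 0.01, fail to reject H₀.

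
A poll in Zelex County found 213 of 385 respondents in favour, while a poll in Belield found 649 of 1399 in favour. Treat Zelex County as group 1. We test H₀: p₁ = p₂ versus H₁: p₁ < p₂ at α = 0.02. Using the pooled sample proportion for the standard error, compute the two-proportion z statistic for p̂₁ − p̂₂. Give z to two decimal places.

p̂₁ = 213/385 ≈ 0.55325, p̂₂ = 649/1399 ≈ 0.46390.
Pooled p̂ = (213+649)/(385+1399) = 862/1784 = 0.48318.
SE = √(0.249717 × 0.0033122) = 0.02876.
z = (0.55325 − 0.46390)/0.02876 = 0.08935/0.02876 = 3.11.
p-value = P(Z < 3.107) ≈ 0.9991. With α = 0.02, fail to reject H₀.

z = 3.11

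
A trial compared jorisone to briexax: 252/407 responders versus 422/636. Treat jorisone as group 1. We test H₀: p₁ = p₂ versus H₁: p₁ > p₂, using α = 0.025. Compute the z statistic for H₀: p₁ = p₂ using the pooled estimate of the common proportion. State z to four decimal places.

p̂₁ = 252/407 = 0.619165, p̂₂ = 422/636 = 0.663522.
Pooled p̂ = (252+422)/(407+636) = 674/1043 = 0.646213.
SE = √(0.228622 × 0.00402933) = 0.030351.
z = (0.619165 − 0.663522)/0.030351 = -0.044357/0.030351 = -1.4615.
p-value = P(Z > -1.461) ≈ 0.9281; since p > α = 0.025, fail to reject H₀.

z = -1.4615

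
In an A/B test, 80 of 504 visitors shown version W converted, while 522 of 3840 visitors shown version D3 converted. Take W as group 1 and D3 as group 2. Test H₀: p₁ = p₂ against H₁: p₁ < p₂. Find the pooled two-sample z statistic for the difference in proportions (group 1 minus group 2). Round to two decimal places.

z = 1.39

p̂₁ = 80/504 = 0.1587, p̂₂ = 522/3840 = 0.1359.
Pooled p̂ = (80+522)/(504+3840) = 602/4344 = 0.1386.
SE = √(0.119377 × 0.00224454) = 0.0164.
z = (0.1587 − 0.1359)/0.0164 = 0.0228/0.0164 = 1.39.
p-value = P(Z < 1.392) ≈ 0.9181.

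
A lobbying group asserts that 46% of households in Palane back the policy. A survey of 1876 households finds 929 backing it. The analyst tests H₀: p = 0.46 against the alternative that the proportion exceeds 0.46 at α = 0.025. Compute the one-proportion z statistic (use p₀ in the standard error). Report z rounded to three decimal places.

z = 3.059

p̂ = 929/1876 = 0.495203.
Under H₀, SE = √(0.46·0.54/1876) = √(0.000132409) = 0.011507.
z = (0.495203 − 0.46)/0.011507 = 0.035203/0.011507 = 3.059.
p-value = P(Z > 3.059) ≈ 0.0011; since p < α = 0.025, reject H₀.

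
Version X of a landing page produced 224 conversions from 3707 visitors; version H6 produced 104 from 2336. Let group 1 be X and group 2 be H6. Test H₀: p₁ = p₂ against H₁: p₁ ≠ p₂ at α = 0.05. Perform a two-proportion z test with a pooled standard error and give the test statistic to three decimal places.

z = 2.658

p̂₁ = 224/3707 ≈ 0.0604262, p̂₂ = 104/2336 ≈ 0.0445205.
Pooled p̂ = (224+104)/(3707+2336) = 328/6043 = 0.0542777.
SE = √(p̂(1−p̂)(1/n₁+1/n₂)) = √(0.0542777·0.9457223·0.000697842) = √(3.58214e-05) = 0.0059851.
z = (0.0604262 − 0.0445205)/0.0059851 = 0.0159057/0.0059851 = 2.658.
p-value = 2·P(Z > 2.658) ≈ 0.0079; since p < α = 0.05, reject H₀.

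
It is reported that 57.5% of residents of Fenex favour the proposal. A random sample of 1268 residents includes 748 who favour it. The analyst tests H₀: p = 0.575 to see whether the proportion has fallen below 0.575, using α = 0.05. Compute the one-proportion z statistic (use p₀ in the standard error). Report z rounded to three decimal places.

p̂ = 748/1268 ≈ 0.58991.
SE = √(p₀(1−p₀)/n) = √(0.24438/1268) = 0.01388.
z = (0.58991 − 0.575)/0.01388 = 0.01491/0.01388 = 1.074.
p-value = P(Z < 1.074) ≈ 0.8585, so at α = 0.05 we fail to reject H₀.

z = 1.074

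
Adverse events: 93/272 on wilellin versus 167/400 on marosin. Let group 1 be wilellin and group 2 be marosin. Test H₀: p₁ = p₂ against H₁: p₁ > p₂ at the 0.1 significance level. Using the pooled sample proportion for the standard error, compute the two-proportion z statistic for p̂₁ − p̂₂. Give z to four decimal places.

z = -1.9748

p̂₁ = 93/272 = 0.341912, p̂₂ = 167/400 = 0.417500.
Pooled p̂ = (93+167)/(272+400) = 260/672 = 0.386905.
SE = √(p̂(1−p̂)(1/n₁+1/n₂)) = √(0.386905·0.613095·0.00617647) = √(0.00146512) = 0.038277.
z = (0.341912 − 0.417500)/0.038277 = -0.075588/0.038277 = -1.9748.
p-value = P(Z > -1.975) ≈ 0.9759, so at α = 0.1 we fail to reject H₀.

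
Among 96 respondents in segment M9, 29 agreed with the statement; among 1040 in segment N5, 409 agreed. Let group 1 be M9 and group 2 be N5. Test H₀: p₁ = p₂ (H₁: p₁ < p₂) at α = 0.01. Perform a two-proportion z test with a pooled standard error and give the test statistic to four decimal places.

z = -1.7563

p̂₁ = 29/96 ≈ 0.302083, p̂₂ = 409/1040 ≈ 0.393269.
Pooled p̂ = (29+409)/(96+1040) = 438/1136 = 0.385563.
SE = √(0.236904 × 0.0113782) = 0.051919.
z = (0.302083 − 0.393269)/0.051919 = -0.091186/0.051919 = -1.7563.
p-value = P(Z < -1.756) ≈ 0.0395, so at α = 0.01 we fail to reject H₀.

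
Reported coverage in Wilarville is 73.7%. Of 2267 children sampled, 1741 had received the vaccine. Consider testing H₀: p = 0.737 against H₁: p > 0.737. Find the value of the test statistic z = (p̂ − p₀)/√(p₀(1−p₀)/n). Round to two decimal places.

p̂ = 1741/2267 = 0.76798.
Standard error under H₀: √(0.737×0.263/2267) = 0.00925.
z = (0.76798 − 0.737)/0.00925 = 0.03098/0.00925 = 3.35.

z = 3.35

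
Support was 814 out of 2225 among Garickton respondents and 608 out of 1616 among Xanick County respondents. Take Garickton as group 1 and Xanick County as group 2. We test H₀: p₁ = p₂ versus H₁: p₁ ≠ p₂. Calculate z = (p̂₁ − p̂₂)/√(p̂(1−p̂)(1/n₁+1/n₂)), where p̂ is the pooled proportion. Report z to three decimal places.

z = -0.659

p̂₁ = 814/2225 ≈ 0.36584, p̂₂ = 608/1616 ≈ 0.37624.
Pooled p̂ = (814+608)/(2225+1616) = 1422/3841 = 0.37022.
SE = √(0.233156 × 0.00106825) = 0.01578.
z = (0.36584 − 0.37624)/0.01578 = -0.01040/0.01578 = -0.659.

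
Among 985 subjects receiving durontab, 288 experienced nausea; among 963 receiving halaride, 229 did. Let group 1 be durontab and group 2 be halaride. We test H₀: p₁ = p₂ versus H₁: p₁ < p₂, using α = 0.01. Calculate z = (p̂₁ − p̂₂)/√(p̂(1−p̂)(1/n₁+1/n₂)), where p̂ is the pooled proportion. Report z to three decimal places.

p̂₁ = 288/985 ≈ 0.29239, p̂₂ = 229/963 ≈ 0.23780.
Pooled p̂ = (288+229)/(985+963) = 517/1948 = 0.26540.
SE = √(0.194963 × 0.00205365) = 0.02001.
z = (0.29239 − 0.23780)/0.02001 = 0.05459/0.02001 = 2.728.
p-value = P(Z < 2.728) ≈ 0.9968. With α = 0.01, fail to reject H₀.

z = 2.728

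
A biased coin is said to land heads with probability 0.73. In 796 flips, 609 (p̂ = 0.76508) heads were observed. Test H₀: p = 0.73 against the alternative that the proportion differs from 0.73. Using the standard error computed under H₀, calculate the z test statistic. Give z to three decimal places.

p̂ = 609/796 ≈ 0.76508.
Under H₀, SE = √(0.73·0.27/796) = √(0.000247613) = 0.01574.
z = (0.76508 − 0.73)/0.01574 = 0.03508/0.01574 = 2.229.
Two-sided p-value ≈ 2·Φ(−2.229) = 0.0258.

z = 2.229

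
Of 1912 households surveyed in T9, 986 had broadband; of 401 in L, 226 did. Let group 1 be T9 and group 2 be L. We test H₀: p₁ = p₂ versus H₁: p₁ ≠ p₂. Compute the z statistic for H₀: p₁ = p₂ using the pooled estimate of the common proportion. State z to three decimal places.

p̂₁ = 986/1912 = 0.51569, p̂₂ = 226/401 = 0.56359.
Pooled p̂ = (986+226)/(1912+401) = 1212/2313 = 0.52399.
SE = √(p̂(1−p̂)(1/n₁+1/n₂)) = √(0.52399·0.47601·0.00301678) = √(0.000752458) = 0.02743.
z = (0.51569 − 0.56359)/0.02743 = -0.04790/0.02743 = -1.746.
p-value = 2·P(Z > 1.746) ≈ 0.0808.

z = -1.746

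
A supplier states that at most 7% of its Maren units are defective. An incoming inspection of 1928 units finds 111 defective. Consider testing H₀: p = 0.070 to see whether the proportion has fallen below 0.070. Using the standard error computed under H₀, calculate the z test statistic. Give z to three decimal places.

p̂ = 111/1928 = 0.05757.
Under H₀, SE = √(0.07·0.93/1928) = √(3.37656e-05) = 0.00581.
z = (0.05757 − 0.07)/0.00581 = -0.01243/0.00581 = -2.139.
p-value = P(Z < -2.139) ≈ 0.0162.

z = -2.139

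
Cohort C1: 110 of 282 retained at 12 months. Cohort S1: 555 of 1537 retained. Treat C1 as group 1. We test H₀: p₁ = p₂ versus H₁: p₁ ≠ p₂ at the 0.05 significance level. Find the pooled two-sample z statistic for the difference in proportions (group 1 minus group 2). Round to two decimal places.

z = 0.93

p̂₁ = 110/282 ≈ 0.3901, p̂₂ = 555/1537 ≈ 0.3611.
Pooled p̂ = (110+555)/(282+1537) = 665/1819 = 0.3656.
SE = √(0.231933 × 0.00419672) = 0.0312.
z = (0.3901 − 0.3611)/0.0312 = 0.0290/0.0312 = 0.93.
p-value = 2·P(Z > 0.929) ≈ 0.3530. With α = 0.05, fail to reject H₀.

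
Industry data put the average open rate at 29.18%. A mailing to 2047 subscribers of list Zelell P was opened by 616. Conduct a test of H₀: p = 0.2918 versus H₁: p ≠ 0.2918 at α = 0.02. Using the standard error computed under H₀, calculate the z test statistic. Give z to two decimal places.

p̂ = 616/2047 ≈ 0.3009.
SE = √(p₀(1−p₀)/n) = √(0.20665/2047) = 0.0100.
z = (0.3009 − 0.2918)/0.0100 = 0.0091/0.0100 = 0.91.
p-value = 2·P(Z > 0.908) ≈ 0.3636. With α = 0.02, fail to reject H₀.

z = 0.91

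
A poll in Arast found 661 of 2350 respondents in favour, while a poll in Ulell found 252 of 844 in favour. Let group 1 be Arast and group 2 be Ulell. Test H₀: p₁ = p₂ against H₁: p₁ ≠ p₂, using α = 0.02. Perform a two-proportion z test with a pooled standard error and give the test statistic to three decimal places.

z = -0.954

p̂₁ = 661/2350 ≈ 0.28128, p̂₂ = 252/844 ≈ 0.29858.
Pooled p̂ = (661+252)/(2350+844) = 913/3194 = 0.28585.
SE = √(p̂(1−p̂)(1/n₁+1/n₂)) = √(0.28585·0.71415·0.00161037) = √(0.000328739) = 0.01813.
z = (0.28128 − 0.29858)/0.01813 = -0.01730/0.01813 = -0.954.
p-value = 2·P(Z > 0.954) ≈ 0.3400; since p > α = 0.02, fail to reject H₀.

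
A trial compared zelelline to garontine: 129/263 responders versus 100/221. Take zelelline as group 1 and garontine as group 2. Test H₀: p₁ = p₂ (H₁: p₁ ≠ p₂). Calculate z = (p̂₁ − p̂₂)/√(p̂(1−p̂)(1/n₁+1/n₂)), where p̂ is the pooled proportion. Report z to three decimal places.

p̂₁ = 129/263 ≈ 0.49049, p̂₂ = 100/221 ≈ 0.45249.
Pooled p̂ = (129+100)/(263+221) = 229/484 = 0.47314.
SE = √(p̂(1−p̂)(1/n₁+1/n₂)) = √(0.47314·0.52686·0.00832717) = √(0.00207578) = 0.04556.
z = (0.49049 − 0.45249)/0.04556 = 0.03800/0.04556 = 0.834.

z = 0.834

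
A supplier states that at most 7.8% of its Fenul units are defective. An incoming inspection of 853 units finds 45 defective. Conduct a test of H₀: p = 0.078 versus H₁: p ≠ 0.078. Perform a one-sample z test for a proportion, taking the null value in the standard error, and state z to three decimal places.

p̂ = 45/853 = 0.052755.
Under H₀, SE = √(0.078·0.922/853) = √(8.43095e-05) = 0.009182.
z = (0.052755 − 0.078)/0.009182 = -0.025245/0.009182 = -2.749.

z = -2.749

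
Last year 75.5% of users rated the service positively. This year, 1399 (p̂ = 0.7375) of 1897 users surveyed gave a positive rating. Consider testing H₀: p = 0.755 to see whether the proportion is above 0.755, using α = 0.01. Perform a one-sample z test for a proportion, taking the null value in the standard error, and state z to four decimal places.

z = -1.7742

p̂ = 1399/1897 = 0.737480.
SE = √(p₀(1−p₀)/n) = √(0.18498/1897) = 0.009875.
z = (0.737480 − 0.755)/0.009875 = -0.017520/0.009875 = -1.7742.
p-value = P(Z > -1.774) ≈ 0.9620. With α = 0.01, fail to reject H₀.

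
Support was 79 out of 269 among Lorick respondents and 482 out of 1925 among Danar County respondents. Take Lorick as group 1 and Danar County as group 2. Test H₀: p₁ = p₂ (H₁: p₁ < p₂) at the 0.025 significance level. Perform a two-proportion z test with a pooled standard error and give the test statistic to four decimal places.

z = 1.5245

p̂₁ = 79/269 = 0.293680, p̂₂ = 482/1925 = 0.250390.
Pooled p̂ = (79+482)/(269+1925) = 561/2194 = 0.255697.
SE = √(0.190316 × 0.00423695) = 0.028396.
z = (0.293680 − 0.250390)/0.028396 = 0.043290/0.028396 = 1.5245.
p-value = P(Z < 1.525) ≈ 0.9363, so at α = 0.025 we fail to reject H₀.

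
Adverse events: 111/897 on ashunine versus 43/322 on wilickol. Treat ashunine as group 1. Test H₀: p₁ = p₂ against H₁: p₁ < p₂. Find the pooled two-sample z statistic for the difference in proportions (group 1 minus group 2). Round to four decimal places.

p̂₁ = 111/897 = 0.123746, p̂₂ = 43/322 = 0.133540.
Pooled p̂ = (111+43)/(897+322) = 154/1219 = 0.126333.
SE = √(0.110373 × 0.00422042) = 0.021583.
z = (0.123746 − 0.133540)/0.021583 = -0.009794/0.021583 = -0.4538.
p-value = P(Z < -0.454) ≈ 0.3250.

z = -0.4538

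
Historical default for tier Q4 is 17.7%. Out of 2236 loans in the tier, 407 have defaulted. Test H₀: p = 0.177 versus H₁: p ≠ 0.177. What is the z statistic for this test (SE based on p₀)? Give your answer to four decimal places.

p̂ = 407/2236 ≈ 0.182021.
SE = √(p₀(1−p₀)/n) = √(0.14567/2236) = 0.008071.
z = (0.182021 − 0.177)/0.008071 = 0.005021/0.008071 = 0.6221.

z = 0.6221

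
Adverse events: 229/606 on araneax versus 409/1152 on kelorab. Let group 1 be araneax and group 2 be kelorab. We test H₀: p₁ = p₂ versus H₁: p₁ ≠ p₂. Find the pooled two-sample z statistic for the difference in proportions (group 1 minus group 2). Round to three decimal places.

z = 0.947

p̂₁ = 229/606 ≈ 0.37789, p̂₂ = 409/1152 ≈ 0.35503.
Pooled p̂ = (229+409)/(606+1152) = 638/1758 = 0.36291.
SE = √(0.231207 × 0.00251822) = 0.02413.
z = (0.37789 − 0.35503)/0.02413 = 0.02286/0.02413 = 0.947.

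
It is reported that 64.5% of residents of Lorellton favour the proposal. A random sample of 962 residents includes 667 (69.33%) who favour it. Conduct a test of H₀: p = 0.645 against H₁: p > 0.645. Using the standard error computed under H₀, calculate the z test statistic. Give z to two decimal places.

p̂ = 667/962 = 0.69335.
SE = √(p₀(1−p₀)/n) = √(0.22897/962) = 0.01543.
z = (0.69335 − 0.645)/0.01543 = 0.04835/0.01543 = 3.13.
p-value = P(Z > 3.134) ≈ 0.0009.

z = 3.13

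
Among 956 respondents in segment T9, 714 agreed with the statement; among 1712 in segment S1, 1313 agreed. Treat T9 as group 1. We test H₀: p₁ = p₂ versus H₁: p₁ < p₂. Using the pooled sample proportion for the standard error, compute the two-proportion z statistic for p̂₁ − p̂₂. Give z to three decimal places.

p̂₁ = 714/956 ≈ 0.74686, p̂₂ = 1313/1712 ≈ 0.76694.
Pooled p̂ = (714+1313)/(956+1712) = 2027/2668 = 0.75975.
SE = √(p̂(1−p̂)(1/n₁+1/n₂)) = √(0.75975·0.24025·0.00163014) = √(0.000297553) = 0.01725.
z = (0.74686 − 0.76694)/0.01725 = -0.02008/0.01725 = -1.164.
p-value = P(Z < -1.164) ≈ 0.1222.

z = -1.164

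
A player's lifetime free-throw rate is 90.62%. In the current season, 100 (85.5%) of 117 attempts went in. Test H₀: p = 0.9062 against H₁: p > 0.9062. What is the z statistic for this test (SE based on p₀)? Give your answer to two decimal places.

z = -1.91

p̂ = 100/117 = 0.8547.
Under H₀, SE = √(0.9062·0.0938/117) = √(0.000726509) = 0.0270.
z = (0.8547 − 0.9062)/0.0270 = -0.0515/0.0270 = -1.91.
p-value = P(Z > -1.911) ≈ 0.9720.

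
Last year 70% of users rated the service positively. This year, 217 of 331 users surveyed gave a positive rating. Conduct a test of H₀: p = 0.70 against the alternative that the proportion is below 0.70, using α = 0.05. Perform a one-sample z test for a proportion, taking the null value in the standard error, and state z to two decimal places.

p̂ = 217/331 ≈ 0.6556.
Standard error under H₀: √(0.7×0.3/331) = 0.0252.
z = (0.6556 − 0.7)/0.0252 = -0.0444/0.0252 = -1.76.
p-value = P(Z < -1.763) ≈ 0.0389. With α = 0.05, reject H₀.

z = -1.76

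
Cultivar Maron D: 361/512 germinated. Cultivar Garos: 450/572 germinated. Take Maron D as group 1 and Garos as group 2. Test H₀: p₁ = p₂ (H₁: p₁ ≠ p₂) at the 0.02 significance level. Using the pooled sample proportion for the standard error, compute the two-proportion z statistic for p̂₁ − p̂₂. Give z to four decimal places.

p̂₁ = 361/512 ≈ 0.705078, p̂₂ = 450/572 ≈ 0.786713.
Pooled p̂ = (361+450)/(512+572) = 811/1084 = 0.748155.
SE = √(0.188419 × 0.00370138) = 0.026409.
z = (0.705078 − 0.786713)/0.026409 = -0.081635/0.026409 = -3.0912.
Two-sided p-value ≈ 2·Φ(−3.091) = 0.0020, so at α = 0.02 we reject H₀.

z = -3.0912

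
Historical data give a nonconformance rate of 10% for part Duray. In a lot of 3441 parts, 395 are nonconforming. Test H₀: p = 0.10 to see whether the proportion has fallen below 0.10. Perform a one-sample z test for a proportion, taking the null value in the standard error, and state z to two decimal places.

z = 2.89

p̂ = 395/3441 ≈ 0.11479.
Standard error under H₀: √(0.1×0.9/3441) = 0.00511.
z = (0.11479 − 0.1)/0.00511 = 0.01479/0.00511 = 2.89.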